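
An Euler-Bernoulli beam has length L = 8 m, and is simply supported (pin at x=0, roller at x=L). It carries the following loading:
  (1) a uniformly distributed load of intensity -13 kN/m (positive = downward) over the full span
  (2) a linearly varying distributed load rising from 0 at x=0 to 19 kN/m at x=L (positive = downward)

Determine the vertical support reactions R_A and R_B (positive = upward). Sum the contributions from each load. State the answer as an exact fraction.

Load 1 — uniform load w=-13 kN/m over full span:
  R_A = wL/2 = (-13)·8/2 = -52 kN
  R_B = wL/2 = (-13)·8/2 = -52 kN
Load 2 — triangular load w₀=19 kN/m (0→w₀ over full span):
  R_A = w₀L/6 = 19·8/6 = 76/3 kN
  R_B = w₀L/3 = 19·8/3 = 152/3 kN
Superposition: R_A = -80/3 kN, R_B = -4/3 kN

R_A = -80/3 kN, R_B = -4/3 kN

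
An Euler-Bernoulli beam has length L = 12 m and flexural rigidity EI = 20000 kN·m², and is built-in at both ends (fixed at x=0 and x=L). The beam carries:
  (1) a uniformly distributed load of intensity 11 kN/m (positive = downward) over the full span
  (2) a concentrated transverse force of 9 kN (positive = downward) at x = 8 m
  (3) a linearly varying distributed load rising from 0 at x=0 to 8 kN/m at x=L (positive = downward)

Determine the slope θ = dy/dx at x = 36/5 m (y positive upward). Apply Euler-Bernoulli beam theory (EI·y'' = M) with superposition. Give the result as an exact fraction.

θ(36/5) = 7893/1562500 rad

Load 1 — uniform load w=11 kN/m over full span:
  θ_1 = -wx(L-x)(L-2x)/(12EI) = -11·(36/5)·(12-(36/5))·(12-2·(36/5))/(12·20000) = 297/78125 rad
Load 2 — point force P=9 kN at a=8 m (b=L-a=4):
  θ_2 = -Pb²x(2aL-(3a+b)x)/(2L³EI)  [x≤a] = -9·4²·(36/5)·(2·8·12-(3·8+4)·(36/5))/(2·12³·20000) = 9/62500 rad
Load 3 — triangular load w₀=8 kN/m (0→w₀ over full span):
  θ_3 = -w₀(2x(L-x)(L-2x)(x+2L)+x²(L-x)²)/(120LEI) = -8·(2·(36/5)·(12-(36/5))·(12-2·(36/5))·((36/5)+2·12)+(36/5)²·(12-(36/5))²)/(120·12·20000) = 432/390625 rad
Superposition: θ = Σ θ_i = 7893/1562500 rad ≈ 0.005052 rad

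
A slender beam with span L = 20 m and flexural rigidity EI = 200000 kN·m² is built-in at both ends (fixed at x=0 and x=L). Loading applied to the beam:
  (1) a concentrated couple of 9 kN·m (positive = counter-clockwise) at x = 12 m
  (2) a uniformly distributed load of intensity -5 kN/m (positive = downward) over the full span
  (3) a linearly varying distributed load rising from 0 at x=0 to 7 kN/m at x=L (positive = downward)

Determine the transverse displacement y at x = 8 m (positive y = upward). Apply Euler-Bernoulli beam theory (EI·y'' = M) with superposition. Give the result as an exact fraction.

y(8) = 1158/390625 m

Load 1 — applied couple M₀=9 kN·m at a=12 m (b=L-a=8):
  y_1 = (R_Ax³/6 - M_Ax²/2)/EI  [x≤a] with R_A=81/125, M_A=72/25 = ((81/125)·8³/6 - (72/25)·8²/2)/200000 = -72/390625 m
Load 2 — uniform load w=-5 kN/m over full span:
  y_2 = -wx²(L-x)²/(24EI) = -(-5)·8²·(20-8)²/(24·200000) = 6/625 m
Load 3 — triangular load w₀=7 kN/m (0→w₀ over full span):
  y_3 = -w₀x²(L-x)²(x+2L)/(120LEI) = -7·8²·(20-8)²·(8+2·20)/(120·20·200000) = -504/78125 m
Superposition: y = Σ y_i = 1158/390625 m ≈ 0.002964 m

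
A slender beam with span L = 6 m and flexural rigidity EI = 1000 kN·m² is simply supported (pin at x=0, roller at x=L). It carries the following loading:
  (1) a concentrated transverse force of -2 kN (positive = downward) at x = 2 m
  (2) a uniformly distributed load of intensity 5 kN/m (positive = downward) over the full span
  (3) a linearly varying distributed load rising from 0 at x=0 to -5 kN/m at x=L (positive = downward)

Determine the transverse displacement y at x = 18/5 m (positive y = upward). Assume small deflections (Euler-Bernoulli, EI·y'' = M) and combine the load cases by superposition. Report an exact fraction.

Load 1 — point force P=-2 kN at a=2 m (b=L-a=4):
  y_1 = -Pa(L-x)(2Lx-a²-x²)/(6LEI)  [x>a] = -(-2)·2·(6-(18/5))·(2·6·(18/5)-2²-(18/5)²)/(6·6·1000) = 328/46875 m
Load 2 — uniform load w=5 kN/m over full span:
  y_2 = -wx(L³-2Lx²+x³)/(24EI) = -5·(18/5)·(6³-2·6·(18/5)²+(18/5)³)/(24·1000) = -2511/31250 m
Load 3 — triangular load w₀=-5 kN/m (0→w₀ over full span):
  y_3 = -w₀x(7L⁴-10L²x²+3x⁴)/(360LEI) = -(-5)·(18/5)·(7·6⁴-10·6²·(18/5)²+3·(18/5)⁴)/(360·6·1000) = 15984/390625 m
Superposition: y = Σ y_i = -76021/2343750 m ≈ -0.032436 m

y(18/5) = -76021/2343750 m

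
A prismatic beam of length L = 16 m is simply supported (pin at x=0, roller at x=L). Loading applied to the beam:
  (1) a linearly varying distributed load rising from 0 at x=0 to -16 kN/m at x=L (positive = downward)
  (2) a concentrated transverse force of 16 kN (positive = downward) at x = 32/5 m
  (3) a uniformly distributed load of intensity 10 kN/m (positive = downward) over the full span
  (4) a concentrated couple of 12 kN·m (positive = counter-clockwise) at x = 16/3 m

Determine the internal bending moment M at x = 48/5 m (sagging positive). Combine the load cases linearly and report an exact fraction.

M(48/5) = 10152/125 kN·m

Load 1 — triangular load w₀=-16 kN/m (0→w₀ over full span):
  M_1 = w₀Lx/6 - w₀x³/(6L) = (-16)·16·(48/5)/6 - (-16)·(48/5)³/(6·16) = -32768/125 kN·m
Load 2 — point force P=16 kN at a=32/5 m (b=L-a=48/5):
  M_2 = Pa(L-x)/L  [x>a] = 16·(32/5)·(16-(48/5))/16 = 1024/25 kN·m
Load 3 — uniform load w=10 kN/m over full span:
  M_3 = wx(L-x)/2 = 10·(48/5)·(16-(48/5))/2 = 1536/5 kN·m
Load 4 — applied couple M₀=12 kN·m at a=16/3 m (b=L-a=32/3):
  M_4 = M₀x/L - M₀  [x>a] = 12·(48/5)/16 - 12 = -24/5 kN·m
Superposition: M = Σ M_i = 10152/125 kN·m ≈ 81.216000 kN·m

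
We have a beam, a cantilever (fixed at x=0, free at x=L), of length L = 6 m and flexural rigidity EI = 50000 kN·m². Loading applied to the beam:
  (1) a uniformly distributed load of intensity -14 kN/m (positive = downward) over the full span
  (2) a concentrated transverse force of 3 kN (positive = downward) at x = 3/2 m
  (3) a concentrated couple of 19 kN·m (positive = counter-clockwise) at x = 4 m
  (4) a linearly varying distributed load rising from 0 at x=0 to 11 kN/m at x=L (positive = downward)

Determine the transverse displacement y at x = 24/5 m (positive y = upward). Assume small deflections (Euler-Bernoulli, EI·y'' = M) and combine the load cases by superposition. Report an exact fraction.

y(24/5) = 227846179/12500000000 m

Load 1 — uniform load w=-14 kN/m over full span:
  y_1 = -wx²(x²-4Lx+6L²)/(24EI) = -(-14)·(24/5)²·((24/5)²-4·6·(24/5)+6·6²)/(24·50000) = 65016/1953125 m
Load 2 — point force P=3 kN at a=3/2 m (b=L-a=9/2):
  y_2 = -Pa²(3x-a)/(6EI)  [x>a] = -3·(3/2)²·(3·(24/5)-(3/2))/(6·50000) = -1161/4000000 m
Load 3 — applied couple M₀=19 kN·m at a=4 m (b=L-a=2):
  y_3 = M₀a(2x-a)/(2EI)  [x>a] = 19·4·(2·(24/5)-4)/(2·50000) = 133/31250 m
Load 4 — triangular load w₀=11 kN/m (0→w₀ over full span):
  y_4 = (w₀Lx³/12-w₀L²x²/6-w₀x⁵/(120L))/EI = (11·6·(24/5)³/12-11·6²·(24/5)²/6-11·(24/5)⁵/(120·6))/50000 = -929016/48828125 m
Superposition: y = Σ y_i = 227846179/12500000000 m ≈ 0.018228 m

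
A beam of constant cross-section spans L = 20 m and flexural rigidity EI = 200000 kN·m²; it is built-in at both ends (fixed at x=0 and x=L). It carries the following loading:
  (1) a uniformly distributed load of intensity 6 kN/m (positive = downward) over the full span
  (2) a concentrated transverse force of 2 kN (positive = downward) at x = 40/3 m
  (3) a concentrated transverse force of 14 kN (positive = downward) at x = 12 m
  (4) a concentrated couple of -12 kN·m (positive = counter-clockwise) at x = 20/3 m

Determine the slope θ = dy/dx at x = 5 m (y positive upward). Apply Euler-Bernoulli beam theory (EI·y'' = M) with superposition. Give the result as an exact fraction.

θ(5) = -437/187500 rad

Load 1 — uniform load w=6 kN/m over full span:
  θ_1 = -wx(L-x)(L-2x)/(12EI) = -6·5·(20-5)·(20-2·5)/(12·200000) = -3/1600 rad
Load 2 — point force P=2 kN at a=40/3 m (b=L-a=20/3):
  θ_2 = -Pb²x(2aL-(3a+b)x)/(2L³EI)  [x≤a] = -2·(20/3)²·5·(2·(40/3)·20-(3·(40/3)+(20/3))·5)/(2·20³·200000) = -1/24000 rad
Load 3 — point force P=14 kN at a=12 m (b=L-a=8):
  θ_3 = -Pb²x(2aL-(3a+b)x)/(2L³EI)  [x≤a] = -14·8²·5·(2·12·20-(3·12+8)·5)/(2·20³·200000) = -91/250000 rad
Load 4 — applied couple M₀=-12 kN·m at a=20/3 m (b=L-a=40/3):
  θ_4 = (R_Ax²/2 - M_Ax)/EI  [x≤a] with R_A=-4/5, M_A=0 = ((-4/5)·5²/2 - 0·5)/200000 = -1/20000 rad
Superposition: θ = Σ θ_i = -437/187500 rad ≈ -0.002331 rad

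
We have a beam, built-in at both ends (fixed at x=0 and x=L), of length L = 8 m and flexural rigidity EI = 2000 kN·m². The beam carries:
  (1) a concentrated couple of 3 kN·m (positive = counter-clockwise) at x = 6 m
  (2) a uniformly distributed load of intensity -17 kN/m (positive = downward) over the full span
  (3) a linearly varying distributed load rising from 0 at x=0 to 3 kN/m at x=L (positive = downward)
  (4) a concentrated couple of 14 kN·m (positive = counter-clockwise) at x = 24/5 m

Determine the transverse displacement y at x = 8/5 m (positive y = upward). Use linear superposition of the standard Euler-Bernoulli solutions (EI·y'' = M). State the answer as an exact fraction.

y(8/5) = 1490177/46875000 m

Load 1 — applied couple M₀=3 kN·m at a=6 m (b=L-a=2):
  y_1 = (R_Ax³/6 - M_Ax²/2)/EI  [x≤a] with R_A=27/64, M_A=15/16 = ((27/64)·(8/5)³/6 - (15/16)·(8/5)²/2)/2000 = -57/125000 m
Load 2 — uniform load w=-17 kN/m over full span:
  y_2 = -wx²(L-x)²/(24EI) = -(-17)·(8/5)²·(8-(8/5))²/(24·2000) = 8704/234375 m
Load 3 — triangular load w₀=3 kN/m (0→w₀ over full span):
  y_3 = -w₀x²(L-x)²(x+2L)/(120LEI) = -3·(8/5)²·(8-(8/5))²·((8/5)+2·8)/(120·8·2000) = -5632/1953125 m
Load 4 — applied couple M₀=14 kN·m at a=24/5 m (b=L-a=16/5):
  y_4 = (R_Ax³/6 - M_Ax²/2)/EI  [x≤a] with R_A=63/25, M_A=112/25 = ((63/25)·(8/5)³/6 - (112/25)·(8/5)²/2)/2000 = -784/390625 m
Superposition: y = Σ y_i = 1490177/46875000 m ≈ 0.031790 m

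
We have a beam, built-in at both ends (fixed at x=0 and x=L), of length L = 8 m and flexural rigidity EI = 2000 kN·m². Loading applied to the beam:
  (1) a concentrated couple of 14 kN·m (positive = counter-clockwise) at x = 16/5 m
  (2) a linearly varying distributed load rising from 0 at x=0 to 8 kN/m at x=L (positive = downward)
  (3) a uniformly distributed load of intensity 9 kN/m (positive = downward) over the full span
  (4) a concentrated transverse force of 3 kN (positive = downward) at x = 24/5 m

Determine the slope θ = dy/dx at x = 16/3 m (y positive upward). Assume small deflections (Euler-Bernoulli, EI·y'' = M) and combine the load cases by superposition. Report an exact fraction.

Load 1 — applied couple M₀=14 kN·m at a=16/5 m (b=L-a=24/5):
  θ_1 = (R_Ax²/2 - M_Ax - M₀(x-a))/EI  [x>a] with R_A=63/25, M_A=42/25 = ((63/25)·(16/3)²/2 - (42/25)·(16/3) - 14·((16/3)-(16/5)))/2000 = -14/9375 rad
Load 2 — triangular load w₀=8 kN/m (0→w₀ over full span):
  θ_2 = -w₀(2x(L-x)(L-2x)(x+2L)+x²(L-x)²)/(120LEI) = -8·(2·(16/3)·(8-(16/3))·(8-2·(16/3))·((16/3)+2·8)+(16/3)²·(8-(16/3))²)/(120·8·2000) = 896/151875 rad
Load 3 — uniform load w=9 kN/m over full span:
  θ_3 = -wx(L-x)(L-2x)/(12EI) = -9·(16/3)·(8-(16/3))·(8-2·(16/3))/(12·2000) = 16/1125 rad
Load 4 — point force P=3 kN at a=24/5 m (b=L-a=16/5):
  θ_4 = Pa²(L-x)(2bL-(3b+a)(L-x))/(2L³EI)  [x>a] = 3·(24/5)²·(8-(16/3))·(2·(16/5)·8-(3·(16/5)+(24/5))·(8-(16/3)))/(2·8³·2000) = 18/15625 rad
Superposition: θ = Σ θ_i = 75104/3796875 rad ≈ 0.019780 rad

θ(16/3) = 75104/3796875 rad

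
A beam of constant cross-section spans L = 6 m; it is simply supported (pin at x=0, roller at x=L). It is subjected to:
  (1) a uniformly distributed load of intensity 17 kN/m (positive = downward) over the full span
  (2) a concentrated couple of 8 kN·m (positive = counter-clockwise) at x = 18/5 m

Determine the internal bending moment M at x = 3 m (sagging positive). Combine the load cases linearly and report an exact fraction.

M(3) = 161/2 kN·m

Load 1 — uniform load w=17 kN/m over full span:
  M_1 = wx(L-x)/2 = 17·3·(6-3)/2 = 153/2 kN·m
Load 2 — applied couple M₀=8 kN·m at a=18/5 m (b=L-a=12/5):
  M_2 = M₀x/L  [x≤a] = 8·3/6 = 4 kN·m
Superposition: M = Σ M_i = 161/2 kN·m ≈ 80.500000 kN·m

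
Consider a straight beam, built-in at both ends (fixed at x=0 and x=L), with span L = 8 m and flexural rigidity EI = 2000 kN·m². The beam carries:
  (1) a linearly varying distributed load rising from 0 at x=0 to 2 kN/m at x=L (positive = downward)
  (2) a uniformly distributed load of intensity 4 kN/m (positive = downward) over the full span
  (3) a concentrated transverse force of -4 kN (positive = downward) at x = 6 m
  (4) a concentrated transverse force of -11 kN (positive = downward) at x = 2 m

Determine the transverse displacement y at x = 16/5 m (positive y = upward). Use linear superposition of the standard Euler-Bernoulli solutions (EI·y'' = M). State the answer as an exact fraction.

Load 1 — triangular load w₀=2 kN/m (0→w₀ over full span):
  y_1 = -w₀x²(L-x)²(x+2L)/(120LEI) = -2·(16/5)²·(8-(16/5))²·((16/5)+2·8)/(120·8·2000) = -9216/1953125 m
Load 2 — uniform load w=4 kN/m over full span:
  y_2 = -wx²(L-x)²/(24EI) = -4·(16/5)²·(8-(16/5))²/(24·2000) = -1536/78125 m
Load 3 — point force P=-4 kN at a=6 m (b=L-a=2):
  y_3 = -Pb²x²(3aL-(3a+b)x)/(6L³EI)  [x≤a] = -(-4)·2²·(16/5)²·(3·6·8-(3·6+2)·(16/5))/(6·8³·2000) = 4/1875 m
Load 4 — point force P=-11 kN at a=2 m (b=L-a=6):
  y_4 = -Pa²(L-x)²(3bL-(3b+a)(L-x))/(6L³EI)  [x>a] = -(-11)·2²·(8-(16/5))²·(3·6·8-(3·6+2)·(8-(16/5)))/(6·8³·2000) = 99/12500 m
Superposition: y = Σ y_i = -335767/23437500 m ≈ -0.014326 m

y(16/5) = -335767/23437500 m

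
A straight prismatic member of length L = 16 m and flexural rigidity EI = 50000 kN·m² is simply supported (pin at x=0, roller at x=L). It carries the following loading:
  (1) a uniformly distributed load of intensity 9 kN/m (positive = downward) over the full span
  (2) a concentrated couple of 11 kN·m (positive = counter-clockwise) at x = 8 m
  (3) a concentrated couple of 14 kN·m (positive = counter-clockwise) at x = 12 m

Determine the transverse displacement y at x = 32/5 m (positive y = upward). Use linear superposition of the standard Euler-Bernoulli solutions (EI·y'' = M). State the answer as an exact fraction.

y(32/5) = -292446/1953125 m

Load 1 — uniform load w=9 kN/m over full span:
  y_1 = -wx(L³-2Lx²+x³)/(24EI) = -9·(32/5)·(16³-2·16·(32/5)²+(32/5)³)/(24·50000) = -285696/1953125 m
Load 2 — applied couple M₀=11 kN·m at a=8 m (b=L-a=8):
  y_2 = (M₀x³/(6L)+C₁x)/EI  [x≤a] with C₁=M₀(3b²-L²)/(6L)=-22/3 = (11·(32/5)³/(6·16)+(-22/3)·(32/5))/50000 = -132/390625 m
Load 3 — applied couple M₀=14 kN·m at a=12 m (b=L-a=4):
  y_3 = (M₀x³/(6L)+C₁x)/EI  [x≤a] with C₁=M₀(3b²-L²)/(6L)=-91/3 = (14·(32/5)³/(6·16)+(-91/3)·(32/5))/50000 = -1218/390625 m
Superposition: y = Σ y_i = -292446/1953125 m ≈ -0.149732 m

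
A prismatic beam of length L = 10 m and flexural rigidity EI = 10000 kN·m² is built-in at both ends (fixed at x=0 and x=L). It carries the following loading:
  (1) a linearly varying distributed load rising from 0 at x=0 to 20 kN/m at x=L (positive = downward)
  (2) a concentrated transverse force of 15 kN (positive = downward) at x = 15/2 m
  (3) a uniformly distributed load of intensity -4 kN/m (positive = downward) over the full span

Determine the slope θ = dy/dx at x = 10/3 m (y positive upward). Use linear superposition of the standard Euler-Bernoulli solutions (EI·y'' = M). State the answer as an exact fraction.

Load 1 — triangular load w₀=20 kN/m (0→w₀ over full span):
  θ_1 = -w₀(2x(L-x)(L-2x)(x+2L)+x²(L-x)²)/(120LEI) = -20·(2·(10/3)·(10-(10/3))·(10-2·(10/3))·((10/3)+2·10)+(10/3)²·(10-(10/3))²)/(120·10·10000) = -8/1215 rad
Load 2 — point force P=15 kN at a=15/2 m (b=L-a=5/2):
  θ_2 = -Pb²x(2aL-(3a+b)x)/(2L³EI)  [x≤a] = -15·(5/2)²·(10/3)·(2·(15/2)·10-(3·(15/2)+(5/2))·(10/3))/(2·10³·10000) = -1/960 rad
Load 3 — uniform load w=-4 kN/m over full span:
  θ_3 = -wx(L-x)(L-2x)/(12EI) = -(-4)·(10/3)·(10-(10/3))·(10-2·(10/3))/(12·10000) = 1/405 rad
Superposition: θ = Σ θ_i = -401/77760 rad ≈ -0.005157 rad

θ(10/3) = -401/77760 rad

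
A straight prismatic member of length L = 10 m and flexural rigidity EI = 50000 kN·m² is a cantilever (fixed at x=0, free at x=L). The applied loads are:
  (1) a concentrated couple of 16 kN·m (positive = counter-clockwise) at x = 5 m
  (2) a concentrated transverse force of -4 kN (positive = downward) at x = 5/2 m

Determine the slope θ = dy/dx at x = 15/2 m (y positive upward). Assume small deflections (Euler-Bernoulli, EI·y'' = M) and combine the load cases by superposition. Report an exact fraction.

Load 1 — applied couple M₀=16 kN·m at a=5 m (b=L-a=5):
  θ_1 = M₀a/EI  [x>a] = 16·5/50000 = 1/625 rad
Load 2 — point force P=-4 kN at a=5/2 m (b=L-a=15/2):
  θ_2 = -Pa²/(2EI)  [x>a] = -(-4)·(5/2)²/(2·50000) = 1/4000 rad
Superposition: θ = Σ θ_i = 37/20000 rad ≈ 0.001850 rad

θ(15/2) = 37/20000 rad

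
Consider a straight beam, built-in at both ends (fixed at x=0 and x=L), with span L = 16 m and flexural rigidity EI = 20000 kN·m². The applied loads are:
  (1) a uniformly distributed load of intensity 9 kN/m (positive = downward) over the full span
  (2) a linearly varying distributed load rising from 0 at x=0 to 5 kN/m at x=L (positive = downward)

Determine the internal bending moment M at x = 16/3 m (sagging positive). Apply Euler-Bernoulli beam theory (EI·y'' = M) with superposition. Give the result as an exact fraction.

Load 1 — uniform load w=9 kN/m over full span:
  M_1 = wLx/2 - wL²/12 - wx²/2 = 9·16·(16/3)/2 - 9·16²/12 - 9·(16/3)²/2 = 64 kN·m
Load 2 — triangular load w₀=5 kN/m (0→w₀ over full span):
  M_2 = 3w₀Lx/20 - w₀L²/30 - w₀x³/(6L) = 3·5·16·(16/3)/20 - 5·16²/30 - 5·(16/3)³/(6·16) = 1088/81 kN·m
Superposition: M = Σ M_i = 6272/81 kN·m ≈ 77.432099 kN·m

M(16/3) = 6272/81 kN·m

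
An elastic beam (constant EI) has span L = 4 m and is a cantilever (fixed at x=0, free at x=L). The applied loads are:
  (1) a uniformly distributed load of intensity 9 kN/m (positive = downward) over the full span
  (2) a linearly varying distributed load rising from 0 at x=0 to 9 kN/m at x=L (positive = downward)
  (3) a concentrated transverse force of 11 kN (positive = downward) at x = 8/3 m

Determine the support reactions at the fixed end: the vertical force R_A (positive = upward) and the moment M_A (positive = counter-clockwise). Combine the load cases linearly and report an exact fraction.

R_A = 65 kN, M_A = 448/3 kN·m

Load 1 — uniform load w=9 kN/m over full span:
  R_A = wL = 9·4 = 36 kN
  M_A = wL²/2 = 9·4²/2 = 72 kN·m
Load 2 — triangular load w₀=9 kN/m (0→w₀ over full span):
  R_A = w₀L/2 = 9·4/2 = 18 kN
  M_A = w₀L²/3 = 9·4²/3 = 48 kN·m
Load 3 — point force P=11 kN at a=8/3 m (b=L-a=4/3):
  R_A = P = 11 kN
  M_A = Pa = 11·(8/3) = 88/3 kN·m
Superposition: R_A = 65 kN, M_A = 448/3 kN·m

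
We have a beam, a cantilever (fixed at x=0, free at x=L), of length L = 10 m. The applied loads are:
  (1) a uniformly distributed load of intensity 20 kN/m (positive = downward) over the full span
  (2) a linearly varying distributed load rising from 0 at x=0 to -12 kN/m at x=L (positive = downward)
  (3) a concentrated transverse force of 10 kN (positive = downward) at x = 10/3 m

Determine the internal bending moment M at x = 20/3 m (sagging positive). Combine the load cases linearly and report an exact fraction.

Load 1 — uniform load w=20 kN/m over full span:
  M_1 = -w(L-x)²/2 = -20·(10-(20/3))²/2 = -1000/9 kN·m
Load 2 — triangular load w₀=-12 kN/m (0→w₀ over full span):
  M_2 = w₀Lx/2 - w₀L²/3 - w₀x³/(6L) = (-12)·10·(20/3)/2 - (-12)·10²/3 - (-12)·(20/3)³/(6·10) = 1600/27 kN·m
Load 3 — point force P=10 kN at a=10/3 m (b=L-a=20/3):
  M_3 = 0  [x>a] = 0 kN·m
Superposition: M = Σ M_i = -1400/27 kN·m ≈ -51.851852 kN·m

M(20/3) = -1400/27 kN·m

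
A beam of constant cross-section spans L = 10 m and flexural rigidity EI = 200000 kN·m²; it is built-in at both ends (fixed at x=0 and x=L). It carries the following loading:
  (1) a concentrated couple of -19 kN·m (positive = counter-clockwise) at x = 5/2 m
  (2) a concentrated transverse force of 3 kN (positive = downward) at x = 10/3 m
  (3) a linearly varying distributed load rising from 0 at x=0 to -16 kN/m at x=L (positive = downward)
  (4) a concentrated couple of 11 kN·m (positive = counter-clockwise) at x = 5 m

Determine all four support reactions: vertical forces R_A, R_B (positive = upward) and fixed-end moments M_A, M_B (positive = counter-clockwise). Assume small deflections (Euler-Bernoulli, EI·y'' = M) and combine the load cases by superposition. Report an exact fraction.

Load 1 — applied couple M₀=-19 kN·m at a=5/2 m (b=L-a=15/2):
  R_A = 6M₀ab/L³ = 6·(-19)·(5/2)·(15/2)/10³ = -171/80 kN
  M_A = M₀b(2a-b)/L² = (-19)·(15/2)·(2·(5/2)-(15/2))/10² = 57/16 kN·m
  R_B = -6M₀ab/L³ = -6·(-19)·(5/2)·(15/2)/10³ = 171/80 kN
  M_B = M₀a(2b-a)/L² = (-19)·(5/2)·(2·(15/2)-(5/2))/10² = -95/16 kN·m
Load 2 — point force P=3 kN at a=10/3 m (b=L-a=20/3):
  R_A = Pb²(3a+b)/L³ = 3·(20/3)²·(3·(10/3)+(20/3))/10³ = 20/9 kN
  M_A = Pab²/L² = 3·(10/3)·(20/3)²/10² = 40/9 kN·m
  R_B = Pa²(a+3b)/L³ = 3·(10/3)²·((10/3)+3·(20/3))/10³ = 7/9 kN
  M_B = -Pa²b/L² = -3·(10/3)²·(20/3)/10² = -20/9 kN·m
Load 3 — triangular load w₀=-16 kN/m (0→w₀ over full span):
  R_A = 3w₀L/20 = 3·(-16)·10/20 = -24 kN
  M_A = w₀L²/30 = (-16)·10²/30 = -160/3 kN·m
  R_B = 7w₀L/20 = 7·(-16)·10/20 = -56 kN
  M_B = -w₀L²/20 = -(-16)·10²/20 = 80 kN·m
Load 4 — applied couple M₀=11 kN·m at a=5 m (b=L-a=5):
  R_A = 6M₀ab/L³ = 6·11·5·5/10³ = 33/20 kN
  M_A = M₀b(2a-b)/L² = 11·5·(2·5-5)/10² = 11/4 kN·m
  R_B = -6M₀ab/L³ = -6·11·5·5/10³ = -33/20 kN
  M_B = M₀a(2b-a)/L² = 11·5·(2·5-5)/10² = 11/4 kN·m
Superposition: R_A = -16031/720 kN, M_A = -6131/144 kN·m, R_B = -39409/720 kN, M_B = 10741/144 kN·m

R_A = -16031/720 kN, M_A = -6131/144 kN·m, R_B = -39409/720 kN, M_B = 10741/144 kN·m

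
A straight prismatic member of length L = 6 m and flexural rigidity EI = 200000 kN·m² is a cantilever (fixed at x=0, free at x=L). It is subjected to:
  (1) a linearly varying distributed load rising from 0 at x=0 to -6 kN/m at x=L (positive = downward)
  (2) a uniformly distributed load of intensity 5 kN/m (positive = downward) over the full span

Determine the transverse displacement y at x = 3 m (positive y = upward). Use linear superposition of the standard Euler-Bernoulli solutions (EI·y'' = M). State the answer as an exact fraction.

Load 1 — triangular load w₀=-6 kN/m (0→w₀ over full span):
  y_1 = (w₀Lx³/12-w₀L²x²/6-w₀x⁵/(120L))/EI = ((-6)·6·3³/12-(-6)·6²·3²/6-(-6)·3⁵/(120·6))/200000 = 9801/8000000 m
Load 2 — uniform load w=5 kN/m over full span:
  y_2 = -wx²(x²-4Lx+6L²)/(24EI) = -5·3²·(3²-4·6·3+6·6²)/(24·200000) = -459/320000 m
Superposition: y = Σ y_i = -837/4000000 m ≈ -0.000209 m

y(3) = -837/4000000 m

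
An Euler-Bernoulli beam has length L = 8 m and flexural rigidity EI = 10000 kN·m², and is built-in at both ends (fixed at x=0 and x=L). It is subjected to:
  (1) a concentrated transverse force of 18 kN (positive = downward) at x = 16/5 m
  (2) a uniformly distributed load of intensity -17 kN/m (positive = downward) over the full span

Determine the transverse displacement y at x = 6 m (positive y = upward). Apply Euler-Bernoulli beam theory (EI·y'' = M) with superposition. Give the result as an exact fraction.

y(6) = 207/25000 m

Load 1 — point force P=18 kN at a=16/5 m (b=L-a=24/5):
  y_1 = -Pa²(L-x)²(3bL-(3b+a)(L-x))/(6L³EI)  [x>a] = -18·(16/5)²·(8-6)²·(3·(24/5)·8-(3·(24/5)+(16/5))·(8-6))/(6·8³·10000) = -6/3125 m
Load 2 — uniform load w=-17 kN/m over full span:
  y_2 = -wx²(L-x)²/(24EI) = -(-17)·6²·(8-6)²/(24·10000) = 51/5000 m
Superposition: y = Σ y_i = 207/25000 m ≈ 0.008280 m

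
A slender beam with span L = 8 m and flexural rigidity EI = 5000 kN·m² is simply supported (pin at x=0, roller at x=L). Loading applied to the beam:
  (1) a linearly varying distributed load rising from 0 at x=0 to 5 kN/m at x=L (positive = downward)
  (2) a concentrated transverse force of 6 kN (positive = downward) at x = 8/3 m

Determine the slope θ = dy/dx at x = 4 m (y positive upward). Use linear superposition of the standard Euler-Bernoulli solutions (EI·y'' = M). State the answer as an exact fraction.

Load 1 — triangular load w₀=5 kN/m (0→w₀ over full span):
  θ_1 = -w₀(7L⁴-30L²x²+15x⁴)/(360LEI) = -5·(7·8⁴-30·8²·4²+15·4⁴)/(360·8·5000) = -7/11250 rad
Load 2 — point force P=6 kN at a=8/3 m (b=L-a=16/3):
  θ_2 = -Pa(2L²-6Lx+3x²+a²)/(6LEI)  [x>a] = -6·(8/3)·(2·8²-6·8·4+3·4²+(8/3)²)/(6·8·5000) = 2/3375 rad
Superposition: θ = Σ θ_i = -1/33750 rad ≈ -0.000030 rad

θ(4) = -1/33750 rad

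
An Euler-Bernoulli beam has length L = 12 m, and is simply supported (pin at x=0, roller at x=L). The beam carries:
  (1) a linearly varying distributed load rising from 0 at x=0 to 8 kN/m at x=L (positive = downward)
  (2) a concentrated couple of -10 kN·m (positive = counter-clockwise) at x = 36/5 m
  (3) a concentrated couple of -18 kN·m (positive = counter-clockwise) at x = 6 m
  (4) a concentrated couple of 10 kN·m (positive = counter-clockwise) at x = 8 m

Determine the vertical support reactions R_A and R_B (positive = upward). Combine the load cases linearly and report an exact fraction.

Load 1 — triangular load w₀=8 kN/m (0→w₀ over full span):
  R_A = w₀L/6 = 8·12/6 = 16 kN
  R_B = w₀L/3 = 8·12/3 = 32 kN
Load 2 — applied couple M₀=-10 kN·m at a=36/5 m (b=L-a=24/5):
  R_A = M₀/L = (-10)/12 = -5/6 kN
  R_B = -M₀/L = -(-10)/12 = 5/6 kN
Load 3 — applied couple M₀=-18 kN·m at a=6 m (b=L-a=6):
  R_A = M₀/L = (-18)/12 = -3/2 kN
  R_B = -M₀/L = -(-18)/12 = 3/2 kN
Load 4 — applied couple M₀=10 kN·m at a=8 m (b=L-a=4):
  R_A = M₀/L = 10/12 = 5/6 kN
  R_B = -M₀/L = -10/12 = -5/6 kN
Superposition: R_A = 29/2 kN, R_B = 67/2 kN

R_A = 29/2 kN, R_B = 67/2 kN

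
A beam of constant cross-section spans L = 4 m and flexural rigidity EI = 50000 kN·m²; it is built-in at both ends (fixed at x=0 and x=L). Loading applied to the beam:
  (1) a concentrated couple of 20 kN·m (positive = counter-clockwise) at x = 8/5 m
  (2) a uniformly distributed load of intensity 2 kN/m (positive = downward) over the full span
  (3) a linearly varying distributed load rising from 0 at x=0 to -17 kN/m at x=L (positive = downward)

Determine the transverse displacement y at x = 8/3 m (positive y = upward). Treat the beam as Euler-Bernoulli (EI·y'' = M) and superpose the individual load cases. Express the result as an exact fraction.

Load 1 — applied couple M₀=20 kN·m at a=8/5 m (b=L-a=12/5):
  y_1 = (R_Ax³/6 - M_Ax²/2 - M₀(x-a)²/2)/EI  [x>a] with R_A=36/5, M_A=12/5 = ((36/5)·(8/3)³/6 - (12/5)·(8/3)²/2 - 20·((8/3)-(8/5))²/2)/50000 = 8/140625 m
Load 2 — uniform load w=2 kN/m over full span:
  y_2 = -wx²(L-x)²/(24EI) = -2·(8/3)²·(4-(8/3))²/(24·50000) = -16/759375 m
Load 3 — triangular load w₀=-17 kN/m (0→w₀ over full span):
  y_3 = -w₀x²(L-x)²(x+2L)/(120LEI) = -(-17)·(8/3)²·(4-(8/3))²·((8/3)+2·4)/(120·4·50000) = 1088/11390625 m
Superposition: y = Σ y_i = 1496/11390625 m ≈ 0.000131 m

y(8/3) = 1496/11390625 m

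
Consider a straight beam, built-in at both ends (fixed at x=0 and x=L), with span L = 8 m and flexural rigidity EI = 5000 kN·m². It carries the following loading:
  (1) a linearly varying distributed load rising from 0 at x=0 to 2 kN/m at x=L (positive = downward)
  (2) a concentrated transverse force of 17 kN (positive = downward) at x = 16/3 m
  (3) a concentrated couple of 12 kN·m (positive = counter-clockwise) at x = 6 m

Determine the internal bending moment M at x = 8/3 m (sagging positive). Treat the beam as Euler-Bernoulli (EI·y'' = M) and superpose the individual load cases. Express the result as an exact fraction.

M(8/3) = 679/180 kN·m

Load 1 — triangular load w₀=2 kN/m (0→w₀ over full span):
  M_1 = 3w₀Lx/20 - w₀L²/30 - w₀x³/(6L) = 3·2·8·(8/3)/20 - 2·8²/30 - 2·(8/3)³/(6·8) = 544/405 kN·m
Load 2 — point force P=17 kN at a=16/3 m (b=L-a=8/3):
  M_2 = Pb²(3a+b)x/L³ - Pab²/L²  [x≤a] = 17·(8/3)²·(3·(16/3)+(8/3))·(8/3)/8³ - 17·(16/3)·(8/3)²/8² = 136/81 kN·m
Load 3 — applied couple M₀=12 kN·m at a=6 m (b=L-a=2):
  M_3 = R_Ax - M_A  [x≤a] with R_A=27/16, M_A=15/4 = (27/16)·(8/3) - (15/4) = 3/4 kN·m
Superposition: M = Σ M_i = 679/180 kN·m ≈ 3.772222 kN·m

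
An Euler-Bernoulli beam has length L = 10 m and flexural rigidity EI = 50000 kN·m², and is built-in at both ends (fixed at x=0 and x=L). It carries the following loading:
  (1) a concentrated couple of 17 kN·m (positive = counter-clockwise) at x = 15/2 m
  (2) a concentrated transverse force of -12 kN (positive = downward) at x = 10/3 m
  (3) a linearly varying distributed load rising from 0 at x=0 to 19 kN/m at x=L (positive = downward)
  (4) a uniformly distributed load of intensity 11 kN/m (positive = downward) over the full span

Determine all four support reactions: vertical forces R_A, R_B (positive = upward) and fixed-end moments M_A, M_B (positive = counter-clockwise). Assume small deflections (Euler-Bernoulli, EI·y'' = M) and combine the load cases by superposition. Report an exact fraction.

Load 1 — applied couple M₀=17 kN·m at a=15/2 m (b=L-a=5/2):
  R_A = 6M₀ab/L³ = 6·17·(15/2)·(5/2)/10³ = 153/80 kN
  M_A = M₀b(2a-b)/L² = 17·(5/2)·(2·(15/2)-(5/2))/10² = 85/16 kN·m
  R_B = -6M₀ab/L³ = -6·17·(15/2)·(5/2)/10³ = -153/80 kN
  M_B = M₀a(2b-a)/L² = 17·(15/2)·(2·(5/2)-(15/2))/10² = -51/16 kN·m
Load 2 — point force P=-12 kN at a=10/3 m (b=L-a=20/3):
  R_A = Pb²(3a+b)/L³ = (-12)·(20/3)²·(3·(10/3)+(20/3))/10³ = -80/9 kN
  M_A = Pab²/L² = (-12)·(10/3)·(20/3)²/10² = -160/9 kN·m
  R_B = Pa²(a+3b)/L³ = (-12)·(10/3)²·((10/3)+3·(20/3))/10³ = -28/9 kN
  M_B = -Pa²b/L² = -(-12)·(10/3)²·(20/3)/10² = 80/9 kN·m
Load 3 — triangular load w₀=19 kN/m (0→w₀ over full span):
  R_A = 3w₀L/20 = 3·19·10/20 = 57/2 kN
  M_A = w₀L²/30 = 19·10²/30 = 190/3 kN·m
  R_B = 7w₀L/20 = 7·19·10/20 = 133/2 kN
  M_B = -w₀L²/20 = -19·10²/20 = -95 kN·m
Load 4 — uniform load w=11 kN/m over full span:
  R_A = wL/2 = 11·10/2 = 55 kN
  M_A = wL²/12 = 11·10²/12 = 275/3 kN·m
  R_B = wL/2 = 11·10/2 = 55 kN
  M_B = -wL²/12 = -11·10²/12 = -275/3 kN·m
Superposition: R_A = 55097/720 kN, M_A = 20525/144 kN·m, R_B = 83863/720 kN, M_B = -26059/144 kN·m

R_A = 55097/720 kN, M_A = 20525/144 kN·m, R_B = 83863/720 kN, M_B = -26059/144 kN·m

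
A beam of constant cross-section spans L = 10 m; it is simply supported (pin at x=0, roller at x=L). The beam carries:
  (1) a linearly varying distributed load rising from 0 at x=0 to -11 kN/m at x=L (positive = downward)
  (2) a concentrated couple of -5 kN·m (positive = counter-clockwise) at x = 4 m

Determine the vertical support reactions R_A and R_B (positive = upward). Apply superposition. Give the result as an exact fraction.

Load 1 — triangular load w₀=-11 kN/m (0→w₀ over full span):
  R_A = w₀L/6 = (-11)·10/6 = -55/3 kN
  R_B = w₀L/3 = (-11)·10/3 = -110/3 kN
Load 2 — applied couple M₀=-5 kN·m at a=4 m (b=L-a=6):
  R_A = M₀/L = (-5)/10 = -1/2 kN
  R_B = -M₀/L = -(-5)/10 = 1/2 kN
Superposition: R_A = -113/6 kN, R_B = -217/6 kN

R_A = -113/6 kN, R_B = -217/6 kN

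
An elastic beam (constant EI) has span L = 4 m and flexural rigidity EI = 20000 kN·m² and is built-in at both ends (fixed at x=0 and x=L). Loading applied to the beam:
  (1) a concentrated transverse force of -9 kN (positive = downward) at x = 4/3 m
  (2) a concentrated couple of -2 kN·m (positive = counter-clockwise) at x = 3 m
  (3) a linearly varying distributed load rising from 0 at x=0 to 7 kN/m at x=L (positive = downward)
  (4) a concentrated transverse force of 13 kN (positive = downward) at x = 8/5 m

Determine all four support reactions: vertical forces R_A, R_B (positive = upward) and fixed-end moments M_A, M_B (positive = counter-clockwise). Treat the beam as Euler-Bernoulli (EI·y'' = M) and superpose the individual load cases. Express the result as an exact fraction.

R_A = 32369/6000 kN, M_A = 5263/1000 kN·m, R_B = 75631/6000 kN, M_B = -22651/3000 kN·m

Load 1 — point force P=-9 kN at a=4/3 m (b=L-a=8/3):
  R_A = Pb²(3a+b)/L³ = (-9)·(8/3)²·(3·(4/3)+(8/3))/4³ = -20/3 kN
  M_A = Pab²/L² = (-9)·(4/3)·(8/3)²/4² = -16/3 kN·m
  R_B = Pa²(a+3b)/L³ = (-9)·(4/3)²·((4/3)+3·(8/3))/4³ = -7/3 kN
  M_B = -Pa²b/L² = -(-9)·(4/3)²·(8/3)/4² = 8/3 kN·m
Load 2 — applied couple M₀=-2 kN·m at a=3 m (b=L-a=1):
  R_A = 6M₀ab/L³ = 6·(-2)·3·1/4³ = -9/16 kN
  M_A = M₀b(2a-b)/L² = (-2)·1·(2·3-1)/4² = -5/8 kN·m
  R_B = -6M₀ab/L³ = -6·(-2)·3·1/4³ = 9/16 kN
  M_B = M₀a(2b-a)/L² = (-2)·3·(2·1-3)/4² = 3/8 kN·m
Load 3 — triangular load w₀=7 kN/m (0→w₀ over full span):
  R_A = 3w₀L/20 = 3·7·4/20 = 21/5 kN
  M_A = w₀L²/30 = 7·4²/30 = 56/15 kN·m
  R_B = 7w₀L/20 = 7·7·4/20 = 49/5 kN
  M_B = -w₀L²/20 = -7·4²/20 = -28/5 kN·m
Load 4 — point force P=13 kN at a=8/5 m (b=L-a=12/5):
  R_A = Pb²(3a+b)/L³ = 13·(12/5)²·(3·(8/5)+(12/5))/4³ = 1053/125 kN
  M_A = Pab²/L² = 13·(8/5)·(12/5)²/4² = 936/125 kN·m
  R_B = Pa²(a+3b)/L³ = 13·(8/5)²·((8/5)+3·(12/5))/4³ = 572/125 kN
  M_B = -Pa²b/L² = -13·(8/5)²·(12/5)/4² = -624/125 kN·m
Superposition: R_A = 32369/6000 kN, M_A = 5263/1000 kN·m, R_B = 75631/6000 kN, M_B = -22651/3000 kN·m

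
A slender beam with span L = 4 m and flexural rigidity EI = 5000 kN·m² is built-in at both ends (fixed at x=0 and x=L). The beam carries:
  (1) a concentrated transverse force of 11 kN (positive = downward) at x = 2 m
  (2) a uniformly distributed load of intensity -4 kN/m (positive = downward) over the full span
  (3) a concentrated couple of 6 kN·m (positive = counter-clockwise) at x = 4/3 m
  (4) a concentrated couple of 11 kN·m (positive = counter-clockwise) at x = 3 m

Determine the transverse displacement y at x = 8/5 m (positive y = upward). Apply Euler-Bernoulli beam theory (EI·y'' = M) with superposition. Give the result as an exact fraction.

Load 1 — point force P=11 kN at a=2 m (b=L-a=2):
  y_1 = -Pb²x²(3aL-(3a+b)x)/(6L³EI)  [x≤a] = -11·2²·(8/5)²·(3·2·4-(3·2+2)·(8/5))/(6·4³·5000) = -154/234375 m
Load 2 — uniform load w=-4 kN/m over full span:
  y_2 = -wx²(L-x)²/(24EI) = -(-4)·(8/5)²·(4-(8/5))²/(24·5000) = 192/390625 m
Load 3 — applied couple M₀=6 kN·m at a=4/3 m (b=L-a=8/3):
  y_3 = (R_Ax³/6 - M_Ax²/2 - M₀(x-a)²/2)/EI  [x>a] with R_A=2, M_A=0 = (2·(8/5)³/6 - 0·(8/5)²/2 - 6·((8/5)-(4/3))²/2)/5000 = 18/78125 m
Load 4 — applied couple M₀=11 kN·m at a=3 m (b=L-a=1):
  y_4 = (R_Ax³/6 - M_Ax²/2)/EI  [x≤a] with R_A=99/32, M_A=55/16 = ((99/32)·(8/5)³/6 - (55/16)·(8/5)²/2)/5000 = -143/312500 m
Superposition: y = Σ y_i = -1841/4687500 m ≈ -0.000393 m

y(8/5) = -1841/4687500 m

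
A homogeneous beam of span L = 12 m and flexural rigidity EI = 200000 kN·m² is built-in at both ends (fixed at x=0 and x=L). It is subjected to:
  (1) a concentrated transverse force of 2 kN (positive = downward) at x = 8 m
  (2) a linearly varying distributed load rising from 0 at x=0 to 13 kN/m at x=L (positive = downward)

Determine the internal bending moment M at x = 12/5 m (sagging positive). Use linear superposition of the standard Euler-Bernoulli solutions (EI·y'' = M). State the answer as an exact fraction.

Load 1 — point force P=2 kN at a=8 m (b=L-a=4):
  M_1 = Pb²(3a+b)x/L³ - Pab²/L²  [x≤a] = 2·4²·(3·8+4)·(12/5)/12³ - 2·8·4²/12² = -8/15 kN·m
Load 2 — triangular load w₀=13 kN/m (0→w₀ over full span):
  M_2 = 3w₀Lx/20 - w₀L²/30 - w₀x³/(6L) = 3·13·12·(12/5)/20 - 13·12²/30 - 13·(12/5)³/(6·12) = -1092/125 kN·m
Superposition: M = Σ M_i = -3476/375 kN·m ≈ -9.269333 kN·m

M(12/5) = -3476/375 kN·m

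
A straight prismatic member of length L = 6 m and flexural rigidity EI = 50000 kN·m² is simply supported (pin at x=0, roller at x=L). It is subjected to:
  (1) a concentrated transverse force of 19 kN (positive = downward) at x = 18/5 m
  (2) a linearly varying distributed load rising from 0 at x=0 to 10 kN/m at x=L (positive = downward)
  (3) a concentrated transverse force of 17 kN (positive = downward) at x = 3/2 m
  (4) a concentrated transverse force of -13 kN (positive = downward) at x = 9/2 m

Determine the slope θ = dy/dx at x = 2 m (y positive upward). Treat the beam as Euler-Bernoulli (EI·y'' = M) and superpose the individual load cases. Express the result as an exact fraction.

Load 1 — point force P=19 kN at a=18/5 m (b=L-a=12/5):
  θ_1 = -Pb(L²-b²-3x²)/(6LEI)  [x≤a] = -19·(12/5)·(6²-(12/5)²-3·2²)/(6·6·50000) = -361/781250 rad
Load 2 — triangular load w₀=10 kN/m (0→w₀ over full span):
  θ_2 = -w₀(7L⁴-30L²x²+15x⁴)/(360LEI) = -10·(7·6⁴-30·6²·2²+15·2⁴)/(360·6·50000) = -13/28125 rad
Load 3 — point force P=17 kN at a=3/2 m (b=L-a=9/2):
  θ_3 = -Pa(2L²-6Lx+3x²+a²)/(6LEI)  [x>a] = -17·(3/2)·(2·6²-6·6·2+3·2²+(3/2)²)/(6·6·50000) = -323/1600000 rad
Load 4 — point force P=-13 kN at a=9/2 m (b=L-a=3/2):
  θ_4 = -Pb(L²-b²-3x²)/(6LEI)  [x≤a] = -(-13)·(3/2)·(6²-(3/2)²-3·2²)/(6·6·50000) = 377/1600000 rad
Superposition: θ = Σ θ_i = -801497/900000000 rad ≈ -0.000891 rad

θ(2) = -801497/900000000 rad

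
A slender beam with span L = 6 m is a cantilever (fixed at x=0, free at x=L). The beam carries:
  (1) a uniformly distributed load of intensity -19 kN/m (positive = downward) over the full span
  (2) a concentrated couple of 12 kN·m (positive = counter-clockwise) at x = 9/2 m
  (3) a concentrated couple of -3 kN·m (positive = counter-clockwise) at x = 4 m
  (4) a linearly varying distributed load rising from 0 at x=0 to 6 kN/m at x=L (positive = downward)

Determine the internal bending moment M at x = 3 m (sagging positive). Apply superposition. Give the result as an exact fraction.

Load 1 — uniform load w=-19 kN/m over full span:
  M_1 = -w(L-x)²/2 = -(-19)·(6-3)²/2 = 171/2 kN·m
Load 2 — applied couple M₀=12 kN·m at a=9/2 m (b=L-a=3/2):
  M_2 = M₀  [x≤a] = 12 = 12 kN·m
Load 3 — applied couple M₀=-3 kN·m at a=4 m (b=L-a=2):
  M_3 = M₀  [x≤a] = (-3) = -3 kN·m
Load 4 — triangular load w₀=6 kN/m (0→w₀ over full span):
  M_4 = w₀Lx/2 - w₀L²/3 - w₀x³/(6L) = 6·6·3/2 - 6·6²/3 - 6·3³/(6·6) = -45/2 kN·m
Superposition: M = Σ M_i = 72 kN·m ≈ 72.000000 kN·m

M(3) = 72 kN·m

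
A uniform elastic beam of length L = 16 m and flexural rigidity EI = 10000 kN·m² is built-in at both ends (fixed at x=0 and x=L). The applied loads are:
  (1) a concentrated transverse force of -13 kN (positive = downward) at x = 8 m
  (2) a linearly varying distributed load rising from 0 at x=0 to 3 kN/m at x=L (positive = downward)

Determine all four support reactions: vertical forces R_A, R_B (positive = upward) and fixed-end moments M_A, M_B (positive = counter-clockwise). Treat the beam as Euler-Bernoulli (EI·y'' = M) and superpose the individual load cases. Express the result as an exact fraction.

Load 1 — point force P=-13 kN at a=8 m (b=L-a=8):
  R_A = Pb²(3a+b)/L³ = (-13)·8²·(3·8+8)/16³ = -13/2 kN
  M_A = Pab²/L² = (-13)·8·8²/16² = -26 kN·m
  R_B = Pa²(a+3b)/L³ = (-13)·8²·(8+3·8)/16³ = -13/2 kN
  M_B = -Pa²b/L² = -(-13)·8²·8/16² = 26 kN·m
Load 2 — triangular load w₀=3 kN/m (0→w₀ over full span):
  R_A = 3w₀L/20 = 3·3·16/20 = 36/5 kN
  M_A = w₀L²/30 = 3·16²/30 = 128/5 kN·m
  R_B = 7w₀L/20 = 7·3·16/20 = 84/5 kN
  M_B = -w₀L²/20 = -3·16²/20 = -192/5 kN·m
Superposition: R_A = 7/10 kN, M_A = -2/5 kN·m, R_B = 103/10 kN, M_B = -62/5 kN·m

R_A = 7/10 kN, M_A = -2/5 kN·m, R_B = 103/10 kN, M_B = -62/5 kN·m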